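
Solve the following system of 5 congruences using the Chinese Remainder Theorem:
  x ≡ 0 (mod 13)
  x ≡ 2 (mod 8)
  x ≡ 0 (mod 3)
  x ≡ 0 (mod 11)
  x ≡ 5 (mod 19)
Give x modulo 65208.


Product of moduli M = 13 · 8 · 3 · 11 · 19 = 65208.
Merge one congruence at a time:
  Start: x ≡ 0 (mod 13).
  Combine with x ≡ 2 (mod 8); new modulus lcm = 104.
    Write x = 0 + 13·t and substitute into x ≡ 2 (mod 8): 13·t ≡ 2 − 0 = 2 (mod 8).
    Reduce coefficients mod 8: 5·t ≡ 2 (mod 8).
    The inverse of 5 mod 8 is 5 (since 5·5 = 25 = 3·8 + 1), so t ≡ 5·2 = 10 ≡ 2 (mod 8).
    Then x = 0 + 13·2 = 26, valid modulo lcm(13, 8) = 104: x ≡ 26 (mod 104).
  Combine with x ≡ 0 (mod 3); new modulus lcm = 312.
    Write x = 26 + 104·t and substitute into x ≡ 0 (mod 3): 104·t ≡ 0 − 26 = -26 (mod 3).
    Reduce coefficients mod 3: 2·t ≡ 1 (mod 3).
    The inverse of 2 mod 3 is 2 (since 2·2 = 4 = 1·3 + 1), so t ≡ 2·1 = 2 ≡ 2 (mod 3).
    Then x = 26 + 104·2 = 234, valid modulo lcm(104, 3) = 312: x ≡ 234 (mod 312).
  Combine with x ≡ 0 (mod 11); new modulus lcm = 3432.
    Write x = 234 + 312·t and substitute into x ≡ 0 (mod 11): 312·t ≡ 0 − 234 = -234 (mod 11).
    Reduce coefficients mod 11: 4·t ≡ 8 (mod 11).
    The inverse of 4 mod 11 is 3 (since 4·3 = 12 = 1·11 + 1), so t ≡ 3·8 = 24 ≡ 2 (mod 11).
    Then x = 234 + 312·2 = 858, valid modulo lcm(312, 11) = 3432: x ≡ 858 (mod 3432).
  Combine with x ≡ 5 (mod 19); new modulus lcm = 65208.
    Write x = 858 + 3432·t and substitute into x ≡ 5 (mod 19): 3432·t ≡ 5 − 858 = -853 (mod 19).
    Reduce coefficients mod 19: 12·t ≡ 2 (mod 19).
    The inverse of 12 mod 19 is 8 (since 12·8 = 96 = 5·19 + 1), so t ≡ 8·2 = 16 ≡ 16 (mod 19).
    Then x = 858 + 3432·16 = 55770, valid modulo lcm(3432, 19) = 65208: x ≡ 55770 (mod 65208).
Verify against each original: 55770 mod 13 = 0, 55770 mod 8 = 2, 55770 mod 3 = 0, 55770 mod 11 = 0, 55770 mod 19 = 5.

x ≡ 55770 (mod 65208).


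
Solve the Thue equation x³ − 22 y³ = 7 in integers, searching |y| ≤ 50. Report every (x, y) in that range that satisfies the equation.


The equation is x³ - 22y³ = 7. For fixed y, x³ = 22·y³ + 7, so a solution requires the RHS to be a perfect cube.
Strategy: iterate y from -50 to 50, compute RHS = 22·y³ + 7, and check whether it is a (positive or negative) perfect cube.
Check small values of y:
  y = 0: RHS = 7 is not a perfect cube.
  y = 1: RHS = 29 is not a perfect cube.
  y = -1: RHS = -15 is not a perfect cube.
  y = 2: RHS = 183 is not a perfect cube.
  y = -2: RHS = -169 is not a perfect cube.
  y = 3: RHS = 601 is not a perfect cube.
  y = -3: RHS = -587 is not a perfect cube.
Continuing the search up to |y| = 50 finds no solutions either.
No (x, y) in the scanned range satisfies the equation.

No integer solutions with |y| ≤ 50.


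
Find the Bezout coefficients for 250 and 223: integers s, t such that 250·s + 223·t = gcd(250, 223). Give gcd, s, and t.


Euclidean algorithm on (250, 223) — divide until remainder is 0:
  250 = 1 · 223 + 27
  223 = 8 · 27 + 7
  27 = 3 · 7 + 6
  7 = 1 · 6 + 1
  6 = 6 · 1 + 0
gcd(250, 223) = 1.
Track Bezout coefficients alongside the remainders: start with r₀ = 250 = a·1 + b·0 (s = 1, t = 0) and r₁ = 223 = a·0 + b·1 (s = 0, t = 1); each new remainder r_{k+1} = r_{k-1} − q_k·r_k inherits s_{k+1} = s_{k-1} − q_k·s_k, t_{k+1} = t_{k-1} − q_k·t_k, so r_k = a·s_k + b·t_k at every step:
  q = 1: r = 27, s = 1 − 1·0 = 1, t = 0 − 1·1 = -1  (check: 250·1 + 223·(-1) = 27)
  q = 8: r = 7, s = 0 − 8·1 = -8, t = 1 − 8·(-1) = 9  (check: 250·(-8) + 223·9 = 7)
  q = 3: r = 6, s = 1 − 3·(-8) = 25, t = -1 − 3·9 = -28  (check: 250·25 + 223·(-28) = 6)
  q = 1: r = 1, s = -8 − 1·25 = -33, t = 9 − 1·(-28) = 37  (check: 250·(-33) + 223·37 = 1)
The row with r = 1 (the gcd) gives the Bezout coefficients s = -33, t = 37.
Result: 250 · (-33) + 223 · (37) = 1.

gcd(250, 223) = 1; s = -33, t = 37 (check: 250·(-33) + 223·37 = 1).


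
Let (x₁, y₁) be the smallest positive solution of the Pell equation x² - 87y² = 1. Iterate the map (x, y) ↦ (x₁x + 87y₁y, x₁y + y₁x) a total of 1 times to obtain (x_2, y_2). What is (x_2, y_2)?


Step 1: Find the fundamental solution (x₁, y₁) of x² - 87y² = 1.
  Expand √87 as a continued fraction. a₀ = ⌊√87⌋ = 9; iterate m_{k+1} = d_k·a_k − m_k, d_{k+1} = (87 − m_{k+1}²)/d_k, a_{k+1} = ⌊(a₀ + m_{k+1})/d_{k+1}⌋ (starting m₀ = 0, d₀ = 1), with convergents p_k = a_k·p_{k-1} + p_{k-2}, q_k = a_k·q_{k-1} + q_{k-2} (p₋₁ = 1, q₋₁ = 0):
  k = 0: a₀ = 9; p₀/q₀ = 9/1; p₀² − 87·q₀² = 81 − 87 = -6.
  k = 1: m = 9, d = 6, a = ⌊(9 + 9)/6⌋ = 3; p/q = (3·9 + 1)/(3·1 + 0) = 28/3; p² − 87·q² = 784 − 783 = 1.
  The first convergent with p² − 87·q² = 1 gives the fundamental solution (x₁, y₁) = (28, 3).
Step 2: Apply the recurrence (x_{n+1}, y_{n+1}) = (x₁x_n + 87y₁y_n, x₁y_n + y₁x_n) repeatedly.
  From (x_1, y_1) = (28, 3): x_2 = 28·28 + 87·3·3 = 1567; y_2 = 28·3 + 3·28 = 168.
Step 3: Verify x_2² - 87·y_2² = 2455489 - 2455488 = 1 (should be 1). ✓

(x_1, y_1) = (28, 3); (x_2, y_2) = (1567, 168).


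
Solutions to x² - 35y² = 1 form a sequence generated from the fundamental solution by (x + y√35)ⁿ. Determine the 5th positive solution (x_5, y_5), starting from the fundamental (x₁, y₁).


Step 1: Find the fundamental solution (x₁, y₁) of x² - 35y² = 1.
  Expand √35 as a continued fraction. a₀ = ⌊√35⌋ = 5; iterate m_{k+1} = d_k·a_k − m_k, d_{k+1} = (35 − m_{k+1}²)/d_k, a_{k+1} = ⌊(a₀ + m_{k+1})/d_{k+1}⌋ (starting m₀ = 0, d₀ = 1), with convergents p_k = a_k·p_{k-1} + p_{k-2}, q_k = a_k·q_{k-1} + q_{k-2} (p₋₁ = 1, q₋₁ = 0):
  k = 0: a₀ = 5; p₀/q₀ = 5/1; p₀² − 35·q₀² = 25 − 35 = -10.
  k = 1: m = 5, d = 10, a = ⌊(5 + 5)/10⌋ = 1; p/q = (1·5 + 1)/(1·1 + 0) = 6/1; p² − 35·q² = 36 − 35 = 1.
  The first convergent with p² − 35·q² = 1 gives the fundamental solution (x₁, y₁) = (6, 1).
Step 2: Apply the recurrence (x_{n+1}, y_{n+1}) = (x₁x_n + 35y₁y_n, x₁y_n + y₁x_n) repeatedly.
  From (x_1, y_1) = (6, 1): x_2 = 6·6 + 35·1·1 = 71; y_2 = 6·1 + 1·6 = 12.
  From (x_2, y_2) = (71, 12): x_3 = 6·71 + 35·1·12 = 846; y_3 = 6·12 + 1·71 = 143.
  From (x_3, y_3) = (846, 143): x_4 = 6·846 + 35·1·143 = 10081; y_4 = 6·143 + 1·846 = 1704.
  From (x_4, y_4) = (10081, 1704): x_5 = 6·10081 + 35·1·1704 = 120126; y_5 = 6·1704 + 1·10081 = 20305.
Step 3: Verify x_5² - 35·y_5² = 14430255876 - 14430255875 = 1 (should be 1). ✓

(x_1, y_1) = (6, 1); (x_5, y_5) = (120126, 20305).


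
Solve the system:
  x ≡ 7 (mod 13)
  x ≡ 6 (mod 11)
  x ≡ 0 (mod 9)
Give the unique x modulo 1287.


Moduli 13, 11, 9 are pairwise coprime; by CRT there is a unique solution modulo M = 13 · 11 · 9 = 1287.
Solve pairwise, accumulating the modulus:
  Start with x ≡ 7 (mod 13).
  Combine with x ≡ 6 (mod 11): since gcd(13, 11) = 1, we get a unique residue mod 143.
    Write x = 7 + 13·t and substitute into x ≡ 6 (mod 11): 13·t ≡ 6 − 7 = -1 (mod 11).
    Reduce coefficients mod 11: 2·t ≡ 10 (mod 11).
    The inverse of 2 mod 11 is 6 (since 2·6 = 12 = 1·11 + 1), so t ≡ 6·10 = 60 ≡ 5 (mod 11).
    Then x = 7 + 13·5 = 72, valid modulo lcm(13, 11) = 143: x ≡ 72 (mod 143).
  Combine with x ≡ 0 (mod 9): since gcd(143, 9) = 1, we get a unique residue mod 1287.
    Write x = 72 + 143·t and substitute into x ≡ 0 (mod 9): 143·t ≡ 0 − 72 = -72 (mod 9).
    Reduce coefficients mod 9: 8·t ≡ 0 (mod 9).
    The inverse of 8 mod 9 is 8 (since 8·8 = 64 = 7·9 + 1), so t ≡ 8·0 = 0 ≡ 0 (mod 9).
    Then x = 72 + 143·0 = 72, valid modulo lcm(143, 9) = 1287: x ≡ 72 (mod 1287).
Verify: 72 mod 13 = 7 ✓, 72 mod 11 = 6 ✓, 72 mod 9 = 0 ✓.

x ≡ 72 (mod 1287).


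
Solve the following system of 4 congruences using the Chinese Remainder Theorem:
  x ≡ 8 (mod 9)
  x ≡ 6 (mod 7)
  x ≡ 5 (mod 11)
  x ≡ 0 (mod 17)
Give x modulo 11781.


Product of moduli M = 9 · 7 · 11 · 17 = 11781.
Merge one congruence at a time:
  Start: x ≡ 8 (mod 9).
  Combine with x ≡ 6 (mod 7); new modulus lcm = 63.
    Write x = 8 + 9·t and substitute into x ≡ 6 (mod 7): 9·t ≡ 6 − 8 = -2 (mod 7).
    Reduce coefficients mod 7: 2·t ≡ 5 (mod 7).
    The inverse of 2 mod 7 is 4 (since 2·4 = 8 = 1·7 + 1), so t ≡ 4·5 = 20 ≡ 6 (mod 7).
    Then x = 8 + 9·6 = 62, valid modulo lcm(9, 7) = 63: x ≡ 62 (mod 63).
  Combine with x ≡ 5 (mod 11); new modulus lcm = 693.
    Write x = 62 + 63·t and substitute into x ≡ 5 (mod 11): 63·t ≡ 5 − 62 = -57 (mod 11).
    Reduce coefficients mod 11: 8·t ≡ 9 (mod 11).
    The inverse of 8 mod 11 is 7 (since 8·7 = 56 = 5·11 + 1), so t ≡ 7·9 = 63 ≡ 8 (mod 11).
    Then x = 62 + 63·8 = 566, valid modulo lcm(63, 11) = 693: x ≡ 566 (mod 693).
  Combine with x ≡ 0 (mod 17); new modulus lcm = 11781.
    Write x = 566 + 693·t and substitute into x ≡ 0 (mod 17): 693·t ≡ 0 − 566 = -566 (mod 17).
    Reduce coefficients mod 17: 13·t ≡ 12 (mod 17).
    The inverse of 13 mod 17 is 4 (since 13·4 = 52 = 3·17 + 1), so t ≡ 4·12 = 48 ≡ 14 (mod 17).
    Then x = 566 + 693·14 = 10268, valid modulo lcm(693, 17) = 11781: x ≡ 10268 (mod 11781).
Verify against each original: 10268 mod 9 = 8, 10268 mod 7 = 6, 10268 mod 11 = 5, 10268 mod 17 = 0.

x ≡ 10268 (mod 11781).


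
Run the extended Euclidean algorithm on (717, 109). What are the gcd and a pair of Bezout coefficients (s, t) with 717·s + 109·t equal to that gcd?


Euclidean algorithm on (717, 109) — divide until remainder is 0:
  717 = 6 · 109 + 63
  109 = 1 · 63 + 46
  63 = 1 · 46 + 17
  46 = 2 · 17 + 12
  17 = 1 · 12 + 5
  12 = 2 · 5 + 2
  5 = 2 · 2 + 1
  2 = 2 · 1 + 0
gcd(717, 109) = 1.
Track Bezout coefficients alongside the remainders: start with r₀ = 717 = a·1 + b·0 (s = 1, t = 0) and r₁ = 109 = a·0 + b·1 (s = 0, t = 1); each new remainder r_{k+1} = r_{k-1} − q_k·r_k inherits s_{k+1} = s_{k-1} − q_k·s_k, t_{k+1} = t_{k-1} − q_k·t_k, so r_k = a·s_k + b·t_k at every step:
  q = 6: r = 63, s = 1 − 6·0 = 1, t = 0 − 6·1 = -6  (check: 717·1 + 109·(-6) = 63)
  q = 1: r = 46, s = 0 − 1·1 = -1, t = 1 − 1·(-6) = 7  (check: 717·(-1) + 109·7 = 46)
  q = 1: r = 17, s = 1 − 1·(-1) = 2, t = -6 − 1·7 = -13  (check: 717·2 + 109·(-13) = 17)
  q = 2: r = 12, s = -1 − 2·2 = -5, t = 7 − 2·(-13) = 33  (check: 717·(-5) + 109·33 = 12)
  q = 1: r = 5, s = 2 − 1·(-5) = 7, t = -13 − 1·33 = -46  (check: 717·7 + 109·(-46) = 5)
  q = 2: r = 2, s = -5 − 2·7 = -19, t = 33 − 2·(-46) = 125  (check: 717·(-19) + 109·125 = 2)
  q = 2: r = 1, s = 7 − 2·(-19) = 45, t = -46 − 2·125 = -296  (check: 717·45 + 109·(-296) = 1)
The row with r = 1 (the gcd) gives the Bezout coefficients s = 45, t = -296.
Result: 717 · (45) + 109 · (-296) = 1.

gcd(717, 109) = 1; s = 45, t = -296 (check: 717·45 + 109·(-296) = 1).


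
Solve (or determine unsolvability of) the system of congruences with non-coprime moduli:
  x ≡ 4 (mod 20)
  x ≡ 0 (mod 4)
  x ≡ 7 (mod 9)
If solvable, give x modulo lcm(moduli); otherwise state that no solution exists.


Moduli 20, 4, 9 are not pairwise coprime, so CRT works modulo lcm(m_i) when all pairwise compatibility conditions hold.
Pairwise compatibility: gcd(m_i, m_j) must divide a_i - a_j for every pair.
Merge one congruence at a time:
  Start: x ≡ 4 (mod 20).
  Combine with x ≡ 0 (mod 4): gcd(20, 4) = 4; 0 - 4 = -4, which IS divisible by 4, so compatible.
    Write x = 4 + 20·t and substitute into x ≡ 0 (mod 4): 20·t ≡ 0 − 4 = -4 (mod 4).
    Divide the congruence (and modulus) by g = 4: 5·t ≡ -1 (mod 1).
    Modulo 1 every t works; take t = 0.
    Then x = 4 + 20·0 = 4, valid modulo lcm(20, 4) = 20: x ≡ 4 (mod 20).
  Combine with x ≡ 7 (mod 9): gcd(20, 9) = 1; 7 - 4 = 3, which IS divisible by 1, so compatible.
    Write x = 4 + 20·t and substitute into x ≡ 7 (mod 9): 20·t ≡ 7 − 4 = 3 (mod 9).
    Reduce coefficients mod 9: 2·t ≡ 3 (mod 9).
    The inverse of 2 mod 9 is 5 (since 2·5 = 10 = 1·9 + 1), so t ≡ 5·3 = 15 ≡ 6 (mod 9).
    Then x = 4 + 20·6 = 124, valid modulo lcm(20, 9) = 180: x ≡ 124 (mod 180).
Verify: 124 mod 20 = 4, 124 mod 4 = 0, 124 mod 9 = 7.

x ≡ 124 (mod 180).


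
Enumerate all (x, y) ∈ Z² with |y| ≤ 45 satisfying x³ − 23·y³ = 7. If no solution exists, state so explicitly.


The equation is x³ - 23y³ = 7. For fixed y, x³ = 23·y³ + 7, so a solution requires the RHS to be a perfect cube.
Strategy: iterate y from -45 to 45, compute RHS = 23·y³ + 7, and check whether it is a (positive or negative) perfect cube.
Check small values of y:
  y = 0: RHS = 7 is not a perfect cube.
  y = 1: RHS = 30 is not a perfect cube.
  y = -1: RHS = -16 is not a perfect cube.
  y = 2: RHS = 191 is not a perfect cube.
  y = -2: RHS = -177 is not a perfect cube.
  y = 3: RHS = 628 is not a perfect cube.
  y = -3: RHS = -614 is not a perfect cube.
Continuing the search up to |y| = 45 finds no solutions either.
No (x, y) in the scanned range satisfies the equation.

No integer solutions with |y| ≤ 45.


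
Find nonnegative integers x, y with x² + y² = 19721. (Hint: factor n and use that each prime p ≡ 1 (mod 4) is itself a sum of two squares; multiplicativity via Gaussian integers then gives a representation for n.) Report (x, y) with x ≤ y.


Step 1: Factor n = 19721 = 13 · 37 · 41.
Step 2: Check the mod-4 condition on each prime factor: 13 ≡ 1 (mod 4), exponent 1; 37 ≡ 1 (mod 4), exponent 1; 41 ≡ 1 (mod 4), exponent 1.
All primes ≡ 3 (mod 4) appear to even exponent (or don't appear), so by the two-squares theorem n IS expressible as a sum of two squares.
Step 3: Build a representation. Here n = 13 · 37 · 41 is a product of primes ≡ 1 (mod 4). Each prime p ≡ 1 (mod 4) is itself a sum of two squares; find a² by testing p − a² for a perfect square:
  13: 13 − 1² = 12, 13 − 2² = 9 = 3² ⇒ 13 = 2² + 3².
  37: 37 − 1² = 36 = 6² ⇒ 37 = 1² + 6².
  41: 41 − 1² = 40, 41 − 2² = 37, 41 − 3² = 32, 41 − 4² = 25 = 5² ⇒ 41 = 4² + 5².
  Combine using the Brahmagupta–Fibonacci identity (a² + b²)(c² + d²) = (ac − bd)² + (ad + bc)² = (ac + bd)² + (ad − bc)²:
  13 · 37 = 481: from (2² + 3²)(1² + 6²), take (2·1 − 3·6, 2·6 + 3·1) = (2 − 18, 12 + 3) = (-16, 15); dropping signs (only squares matter) gives (16, 15); check 16² + 15² = 256 + 225 = 481 ✓.
  481 · 41 = 19721: from (16² + 15²)(4² + 5²), take (16·4 − 15·5, 16·5 + 15·4) = (64 − 75, 80 + 60) = (-11, 140); dropping signs (only squares matter) gives (11, 140); check 11² + 140² = 121 + 19600 = 19721 ✓.
Step 4: Order so x ≤ y and verify: 11² + 140² = 121 + 19600 = 19721 = n. ✓

n = 19721 = 11² + 140² (one valid representation with x ≤ y).


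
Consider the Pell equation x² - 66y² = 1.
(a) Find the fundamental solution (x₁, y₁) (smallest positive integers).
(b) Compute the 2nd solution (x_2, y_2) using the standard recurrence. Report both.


Step 1: Find the fundamental solution (x₁, y₁) of x² - 66y² = 1.
  Expand √66 as a continued fraction. a₀ = ⌊√66⌋ = 8; iterate m_{k+1} = d_k·a_k − m_k, d_{k+1} = (66 − m_{k+1}²)/d_k, a_{k+1} = ⌊(a₀ + m_{k+1})/d_{k+1}⌋ (starting m₀ = 0, d₀ = 1), with convergents p_k = a_k·p_{k-1} + p_{k-2}, q_k = a_k·q_{k-1} + q_{k-2} (p₋₁ = 1, q₋₁ = 0):
  k = 0: a₀ = 8; p₀/q₀ = 8/1; p₀² − 66·q₀² = 64 − 66 = -2.
  k = 1: m = 8, d = 2, a = ⌊(8 + 8)/2⌋ = 8; p/q = (8·8 + 1)/(8·1 + 0) = 65/8; p² − 66·q² = 4225 − 4224 = 1.
  The first convergent with p² − 66·q² = 1 gives the fundamental solution (x₁, y₁) = (65, 8).
Step 2: Apply the recurrence (x_{n+1}, y_{n+1}) = (x₁x_n + 66y₁y_n, x₁y_n + y₁x_n) repeatedly.
  From (x_1, y_1) = (65, 8): x_2 = 65·65 + 66·8·8 = 8449; y_2 = 65·8 + 8·65 = 1040.
Step 3: Verify x_2² - 66·y_2² = 71385601 - 71385600 = 1 (should be 1). ✓

(x_1, y_1) = (65, 8); (x_2, y_2) = (8449, 1040).


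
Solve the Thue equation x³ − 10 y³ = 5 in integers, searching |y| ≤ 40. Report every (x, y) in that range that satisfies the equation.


The equation is x³ - 10y³ = 5. For fixed y, x³ = 10·y³ + 5, so a solution requires the RHS to be a perfect cube.
Strategy: iterate y from -40 to 40, compute RHS = 10·y³ + 5, and check whether it is a (positive or negative) perfect cube.
Check small values of y:
  y = 0: RHS = 5 is not a perfect cube.
  y = 1: RHS = 15 is not a perfect cube.
  y = -1: RHS = -5 is not a perfect cube.
  y = 2: RHS = 85 is not a perfect cube.
  y = -2: RHS = -75 is not a perfect cube.
  y = 3: RHS = 275 is not a perfect cube.
  y = -3: RHS = -265 is not a perfect cube.
Continuing the search up to |y| = 40 finds no solutions either.
No (x, y) in the scanned range satisfies the equation.

No integer solutions with |y| ≤ 40.


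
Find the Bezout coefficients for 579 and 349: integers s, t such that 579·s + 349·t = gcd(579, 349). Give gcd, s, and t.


Euclidean algorithm on (579, 349) — divide until remainder is 0:
  579 = 1 · 349 + 230
  349 = 1 · 230 + 119
  230 = 1 · 119 + 111
  119 = 1 · 111 + 8
  111 = 13 · 8 + 7
  8 = 1 · 7 + 1
  7 = 7 · 1 + 0
gcd(579, 349) = 1.
Track Bezout coefficients alongside the remainders: start with r₀ = 579 = a·1 + b·0 (s = 1, t = 0) and r₁ = 349 = a·0 + b·1 (s = 0, t = 1); each new remainder r_{k+1} = r_{k-1} − q_k·r_k inherits s_{k+1} = s_{k-1} − q_k·s_k, t_{k+1} = t_{k-1} − q_k·t_k, so r_k = a·s_k + b·t_k at every step:
  q = 1: r = 230, s = 1 − 1·0 = 1, t = 0 − 1·1 = -1  (check: 579·1 + 349·(-1) = 230)
  q = 1: r = 119, s = 0 − 1·1 = -1, t = 1 − 1·(-1) = 2  (check: 579·(-1) + 349·2 = 119)
  q = 1: r = 111, s = 1 − 1·(-1) = 2, t = -1 − 1·2 = -3  (check: 579·2 + 349·(-3) = 111)
  q = 1: r = 8, s = -1 − 1·2 = -3, t = 2 − 1·(-3) = 5  (check: 579·(-3) + 349·5 = 8)
  q = 13: r = 7, s = 2 − 13·(-3) = 41, t = -3 − 13·5 = -68  (check: 579·41 + 349·(-68) = 7)
  q = 1: r = 1, s = -3 − 1·41 = -44, t = 5 − 1·(-68) = 73  (check: 579·(-44) + 349·73 = 1)
The row with r = 1 (the gcd) gives the Bezout coefficients s = -44, t = 73.
Result: 579 · (-44) + 349 · (73) = 1.

gcd(579, 349) = 1; s = -44, t = 73 (check: 579·(-44) + 349·73 = 1).


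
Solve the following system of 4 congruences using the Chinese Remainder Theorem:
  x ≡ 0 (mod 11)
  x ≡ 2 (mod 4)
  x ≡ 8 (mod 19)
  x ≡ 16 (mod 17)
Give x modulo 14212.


Product of moduli M = 11 · 4 · 19 · 17 = 14212.
Merge one congruence at a time:
  Start: x ≡ 0 (mod 11).
  Combine with x ≡ 2 (mod 4); new modulus lcm = 44.
    Write x = 0 + 11·t and substitute into x ≡ 2 (mod 4): 11·t ≡ 2 − 0 = 2 (mod 4).
    Reduce coefficients mod 4: 3·t ≡ 2 (mod 4).
    The inverse of 3 mod 4 is 3 (since 3·3 = 9 = 2·4 + 1), so t ≡ 3·2 = 6 ≡ 2 (mod 4).
    Then x = 0 + 11·2 = 22, valid modulo lcm(11, 4) = 44: x ≡ 22 (mod 44).
  Combine with x ≡ 8 (mod 19); new modulus lcm = 836.
    Write x = 22 + 44·t and substitute into x ≡ 8 (mod 19): 44·t ≡ 8 − 22 = -14 (mod 19).
    Reduce coefficients mod 19: 6·t ≡ 5 (mod 19).
    The inverse of 6 mod 19 is 16 (since 6·16 = 96 = 5·19 + 1), so t ≡ 16·5 = 80 ≡ 4 (mod 19).
    Then x = 22 + 44·4 = 198, valid modulo lcm(44, 19) = 836: x ≡ 198 (mod 836).
  Combine with x ≡ 16 (mod 17); new modulus lcm = 14212.
    Write x = 198 + 836·t and substitute into x ≡ 16 (mod 17): 836·t ≡ 16 − 198 = -182 (mod 17).
    Reduce coefficients mod 17: 3·t ≡ 5 (mod 17).
    The inverse of 3 mod 17 is 6 (since 3·6 = 18 = 1·17 + 1), so t ≡ 6·5 = 30 ≡ 13 (mod 17).
    Then x = 198 + 836·13 = 11066, valid modulo lcm(836, 17) = 14212: x ≡ 11066 (mod 14212).
Verify against each original: 11066 mod 11 = 0, 11066 mod 4 = 2, 11066 mod 19 = 8, 11066 mod 17 = 16.

x ≡ 11066 (mod 14212).


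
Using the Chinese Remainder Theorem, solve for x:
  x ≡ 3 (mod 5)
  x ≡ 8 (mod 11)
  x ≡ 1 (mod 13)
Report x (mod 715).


Moduli 5, 11, 13 are pairwise coprime; by CRT there is a unique solution modulo M = 5 · 11 · 13 = 715.
Solve pairwise, accumulating the modulus:
  Start with x ≡ 3 (mod 5).
  Combine with x ≡ 8 (mod 11): since gcd(5, 11) = 1, we get a unique residue mod 55.
    Write x = 3 + 5·t and substitute into x ≡ 8 (mod 11): 5·t ≡ 8 − 3 = 5 (mod 11).
    The inverse of 5 mod 11 is 9 (since 5·9 = 45 = 4·11 + 1), so t ≡ 9·5 = 45 ≡ 1 (mod 11).
    Then x = 3 + 5·1 = 8, valid modulo lcm(5, 11) = 55: x ≡ 8 (mod 55).
  Combine with x ≡ 1 (mod 13): since gcd(55, 13) = 1, we get a unique residue mod 715.
    Write x = 8 + 55·t and substitute into x ≡ 1 (mod 13): 55·t ≡ 1 − 8 = -7 (mod 13).
    Reduce coefficients mod 13: 3·t ≡ 6 (mod 13).
    The inverse of 3 mod 13 is 9 (since 3·9 = 27 = 2·13 + 1), so t ≡ 9·6 = 54 ≡ 2 (mod 13).
    Then x = 8 + 55·2 = 118, valid modulo lcm(55, 13) = 715: x ≡ 118 (mod 715).
Verify: 118 mod 5 = 3 ✓, 118 mod 11 = 8 ✓, 118 mod 13 = 1 ✓.

x ≡ 118 (mod 715).


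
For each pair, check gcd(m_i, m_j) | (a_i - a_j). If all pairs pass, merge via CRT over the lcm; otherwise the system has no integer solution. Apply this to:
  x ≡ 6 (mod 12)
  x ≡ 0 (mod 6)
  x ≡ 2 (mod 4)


Moduli 12, 6, 4 are not pairwise coprime, so CRT works modulo lcm(m_i) when all pairwise compatibility conditions hold.
Pairwise compatibility: gcd(m_i, m_j) must divide a_i - a_j for every pair.
Merge one congruence at a time:
  Start: x ≡ 6 (mod 12).
  Combine with x ≡ 0 (mod 6): gcd(12, 6) = 6; 0 - 6 = -6, which IS divisible by 6, so compatible.
    Write x = 6 + 12·t and substitute into x ≡ 0 (mod 6): 12·t ≡ 0 − 6 = -6 (mod 6).
    Divide the congruence (and modulus) by g = 6: 2·t ≡ -1 (mod 1).
    Modulo 1 every t works; take t = 0.
    Then x = 6 + 12·0 = 6, valid modulo lcm(12, 6) = 12: x ≡ 6 (mod 12).
  Combine with x ≡ 2 (mod 4): gcd(12, 4) = 4; 2 - 6 = -4, which IS divisible by 4, so compatible.
    Write x = 6 + 12·t and substitute into x ≡ 2 (mod 4): 12·t ≡ 2 − 6 = -4 (mod 4).
    Divide the congruence (and modulus) by g = 4: 3·t ≡ -1 (mod 1).
    Modulo 1 every t works; take t = 0.
    Then x = 6 + 12·0 = 6, valid modulo lcm(12, 4) = 12: x ≡ 6 (mod 12).
Verify: 6 mod 12 = 6, 6 mod 6 = 0, 6 mod 4 = 2.

x ≡ 6 (mod 12).


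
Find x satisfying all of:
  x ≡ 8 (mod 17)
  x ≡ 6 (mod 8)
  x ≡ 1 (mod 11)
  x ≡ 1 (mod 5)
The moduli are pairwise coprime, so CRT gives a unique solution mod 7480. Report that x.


Product of moduli M = 17 · 8 · 11 · 5 = 7480.
Merge one congruence at a time:
  Start: x ≡ 8 (mod 17).
  Combine with x ≡ 6 (mod 8); new modulus lcm = 136.
    Write x = 8 + 17·t and substitute into x ≡ 6 (mod 8): 17·t ≡ 6 − 8 = -2 (mod 8).
    Reduce coefficients mod 8: 1·t ≡ 6 (mod 8).
    So t ≡ 6 (mod 8).
    Then x = 8 + 17·6 = 110, valid modulo lcm(17, 8) = 136: x ≡ 110 (mod 136).
  Combine with x ≡ 1 (mod 11); new modulus lcm = 1496.
    Write x = 110 + 136·t and substitute into x ≡ 1 (mod 11): 136·t ≡ 1 − 110 = -109 (mod 11).
    Reduce coefficients mod 11: 4·t ≡ 1 (mod 11).
    The inverse of 4 mod 11 is 3 (since 4·3 = 12 = 1·11 + 1), so t ≡ 3·1 = 3 ≡ 3 (mod 11).
    Then x = 110 + 136·3 = 518, valid modulo lcm(136, 11) = 1496: x ≡ 518 (mod 1496).
  Combine with x ≡ 1 (mod 5); new modulus lcm = 7480.
    Write x = 518 + 1496·t and substitute into x ≡ 1 (mod 5): 1496·t ≡ 1 − 518 = -517 (mod 5).
    Reduce coefficients mod 5: 1·t ≡ 3 (mod 5).
    So t ≡ 3 (mod 5).
    Then x = 518 + 1496·3 = 5006, valid modulo lcm(1496, 5) = 7480: x ≡ 5006 (mod 7480).
Verify against each original: 5006 mod 17 = 8, 5006 mod 8 = 6, 5006 mod 11 = 1, 5006 mod 5 = 1.

x ≡ 5006 (mod 7480).


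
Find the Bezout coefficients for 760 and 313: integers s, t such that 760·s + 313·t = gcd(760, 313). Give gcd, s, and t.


Euclidean algorithm on (760, 313) — divide until remainder is 0:
  760 = 2 · 313 + 134
  313 = 2 · 134 + 45
  134 = 2 · 45 + 44
  45 = 1 · 44 + 1
  44 = 44 · 1 + 0
gcd(760, 313) = 1.
Track Bezout coefficients alongside the remainders: start with r₀ = 760 = a·1 + b·0 (s = 1, t = 0) and r₁ = 313 = a·0 + b·1 (s = 0, t = 1); each new remainder r_{k+1} = r_{k-1} − q_k·r_k inherits s_{k+1} = s_{k-1} − q_k·s_k, t_{k+1} = t_{k-1} − q_k·t_k, so r_k = a·s_k + b·t_k at every step:
  q = 2: r = 134, s = 1 − 2·0 = 1, t = 0 − 2·1 = -2  (check: 760·1 + 313·(-2) = 134)
  q = 2: r = 45, s = 0 − 2·1 = -2, t = 1 − 2·(-2) = 5  (check: 760·(-2) + 313·5 = 45)
  q = 2: r = 44, s = 1 − 2·(-2) = 5, t = -2 − 2·5 = -12  (check: 760·5 + 313·(-12) = 44)
  q = 1: r = 1, s = -2 − 1·5 = -7, t = 5 − 1·(-12) = 17  (check: 760·(-7) + 313·17 = 1)
The row with r = 1 (the gcd) gives the Bezout coefficients s = -7, t = 17.
Result: 760 · (-7) + 313 · (17) = 1.

gcd(760, 313) = 1; s = -7, t = 17 (check: 760·(-7) + 313·17 = 1).


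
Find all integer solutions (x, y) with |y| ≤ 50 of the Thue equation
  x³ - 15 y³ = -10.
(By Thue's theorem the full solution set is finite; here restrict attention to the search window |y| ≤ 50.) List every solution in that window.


The equation is x³ - 15y³ = -10. For fixed y, x³ = 15·y³ − 10, so a solution requires the RHS to be a perfect cube.
Strategy: iterate y from -50 to 50, compute RHS = 15·y³ − 10, and check whether it is a (positive or negative) perfect cube.
Check small values of y:
  y = 0: RHS = -10 is not a perfect cube.
  y = 1: RHS = 5 is not a perfect cube.
  y = -1: RHS = -25 is not a perfect cube.
  y = 2: RHS = 110 is not a perfect cube.
  y = -2: RHS = -130 is not a perfect cube.
  y = 3: RHS = 395 is not a perfect cube.
  y = -3: RHS = -415 is not a perfect cube.
Continuing the search up to |y| = 50 finds no solutions either.
No (x, y) in the scanned range satisfies the equation.

No integer solutions with |y| ≤ 50.


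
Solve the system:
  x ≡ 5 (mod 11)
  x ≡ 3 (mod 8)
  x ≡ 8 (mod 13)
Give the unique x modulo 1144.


Moduli 11, 8, 13 are pairwise coprime; by CRT there is a unique solution modulo M = 11 · 8 · 13 = 1144.
Solve pairwise, accumulating the modulus:
  Start with x ≡ 5 (mod 11).
  Combine with x ≡ 3 (mod 8): since gcd(11, 8) = 1, we get a unique residue mod 88.
    Write x = 5 + 11·t and substitute into x ≡ 3 (mod 8): 11·t ≡ 3 − 5 = -2 (mod 8).
    Reduce coefficients mod 8: 3·t ≡ 6 (mod 8).
    The inverse of 3 mod 8 is 3 (since 3·3 = 9 = 1·8 + 1), so t ≡ 3·6 = 18 ≡ 2 (mod 8).
    Then x = 5 + 11·2 = 27, valid modulo lcm(11, 8) = 88: x ≡ 27 (mod 88).
  Combine with x ≡ 8 (mod 13): since gcd(88, 13) = 1, we get a unique residue mod 1144.
    Write x = 27 + 88·t and substitute into x ≡ 8 (mod 13): 88·t ≡ 8 − 27 = -19 (mod 13).
    Reduce coefficients mod 13: 10·t ≡ 7 (mod 13).
    The inverse of 10 mod 13 is 4 (since 10·4 = 40 = 3·13 + 1), so t ≡ 4·7 = 28 ≡ 2 (mod 13).
    Then x = 27 + 88·2 = 203, valid modulo lcm(88, 13) = 1144: x ≡ 203 (mod 1144).
Verify: 203 mod 11 = 5 ✓, 203 mod 8 = 3 ✓, 203 mod 13 = 8 ✓.

x ≡ 203 (mod 1144).


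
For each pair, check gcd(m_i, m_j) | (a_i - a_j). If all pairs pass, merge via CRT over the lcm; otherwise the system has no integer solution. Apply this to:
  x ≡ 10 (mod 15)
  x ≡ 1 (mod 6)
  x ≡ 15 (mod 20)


Moduli 15, 6, 20 are not pairwise coprime, so CRT works modulo lcm(m_i) when all pairwise compatibility conditions hold.
Pairwise compatibility: gcd(m_i, m_j) must divide a_i - a_j for every pair.
Merge one congruence at a time:
  Start: x ≡ 10 (mod 15).
  Combine with x ≡ 1 (mod 6): gcd(15, 6) = 3; 1 - 10 = -9, which IS divisible by 3, so compatible.
    Write x = 10 + 15·t and substitute into x ≡ 1 (mod 6): 15·t ≡ 1 − 10 = -9 (mod 6).
    Divide the congruence (and modulus) by g = 3: 5·t ≡ -3 (mod 2).
    Reduce coefficients mod 2: 1·t ≡ 1 (mod 2).
    So t ≡ 1 (mod 2).
    Then x = 10 + 15·1 = 25, valid modulo lcm(15, 6) = 30: x ≡ 25 (mod 30).
  Combine with x ≡ 15 (mod 20): gcd(30, 20) = 10; 15 - 25 = -10, which IS divisible by 10, so compatible.
    Write x = 25 + 30·t and substitute into x ≡ 15 (mod 20): 30·t ≡ 15 − 25 = -10 (mod 20).
    Divide the congruence (and modulus) by g = 10: 3·t ≡ -1 (mod 2).
    Reduce coefficients mod 2: 1·t ≡ 1 (mod 2).
    So t ≡ 1 (mod 2).
    Then x = 25 + 30·1 = 55, valid modulo lcm(30, 20) = 60: x ≡ 55 (mod 60).
Verify: 55 mod 15 = 10, 55 mod 6 = 1, 55 mod 20 = 15.

x ≡ 55 (mod 60).


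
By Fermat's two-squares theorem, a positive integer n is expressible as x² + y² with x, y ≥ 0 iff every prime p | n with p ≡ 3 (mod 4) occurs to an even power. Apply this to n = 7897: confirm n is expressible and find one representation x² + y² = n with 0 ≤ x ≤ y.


Step 1: Factor n = 7897 = 53 · 149.
Step 2: Check the mod-4 condition on each prime factor: 53 ≡ 1 (mod 4), exponent 1; 149 ≡ 1 (mod 4), exponent 1.
All primes ≡ 3 (mod 4) appear to even exponent (or don't appear), so by the two-squares theorem n IS expressible as a sum of two squares.
Step 3: Build a representation. Here n = 53 · 149 is a product of primes ≡ 1 (mod 4). Each prime p ≡ 1 (mod 4) is itself a sum of two squares; find a² by testing p − a² for a perfect square:
  53: 53 − 1² = 52, 53 − 2² = 49 = 7² ⇒ 53 = 2² + 7².
  149: 149 − 1² = 148, 149 − 2² = 145, 149 − 3² = 140, 149 − 4² = 133, 149 − 5² = 124, 149 − 6² = 113, 149 − 7² = 100 = 10² ⇒ 149 = 7² + 10².
  Combine using the Brahmagupta–Fibonacci identity (a² + b²)(c² + d²) = (ac − bd)² + (ad + bc)² = (ac + bd)² + (ad − bc)²:
  53 · 149 = 7897: from (2² + 7²)(7² + 10²), take (2·7 − 7·10, 2·10 + 7·7) = (14 − 70, 20 + 49) = (-56, 69); dropping signs (only squares matter) gives (56, 69); check 56² + 69² = 3136 + 4761 = 7897 ✓.
Step 4: Order so x ≤ y and verify: 56² + 69² = 3136 + 4761 = 7897 = n. ✓

n = 7897 = 56² + 69² (one valid representation with x ≤ y).


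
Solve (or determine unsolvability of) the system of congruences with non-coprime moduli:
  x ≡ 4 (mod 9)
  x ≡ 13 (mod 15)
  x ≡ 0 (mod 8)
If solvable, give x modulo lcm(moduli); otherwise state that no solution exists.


Moduli 9, 15, 8 are not pairwise coprime, so CRT works modulo lcm(m_i) when all pairwise compatibility conditions hold.
Pairwise compatibility: gcd(m_i, m_j) must divide a_i - a_j for every pair.
Merge one congruence at a time:
  Start: x ≡ 4 (mod 9).
  Combine with x ≡ 13 (mod 15): gcd(9, 15) = 3; 13 - 4 = 9, which IS divisible by 3, so compatible.
    Write x = 4 + 9·t and substitute into x ≡ 13 (mod 15): 9·t ≡ 13 − 4 = 9 (mod 15).
    Divide the congruence (and modulus) by g = 3: 3·t ≡ 3 (mod 5).
    The inverse of 3 mod 5 is 2 (since 3·2 = 6 = 1·5 + 1), so t ≡ 2·3 = 6 ≡ 1 (mod 5).
    Then x = 4 + 9·1 = 13, valid modulo lcm(9, 15) = 45: x ≡ 13 (mod 45).
  Combine with x ≡ 0 (mod 8): gcd(45, 8) = 1; 0 - 13 = -13, which IS divisible by 1, so compatible.
    Write x = 13 + 45·t and substitute into x ≡ 0 (mod 8): 45·t ≡ 0 − 13 = -13 (mod 8).
    Reduce coefficients mod 8: 5·t ≡ 3 (mod 8).
    The inverse of 5 mod 8 is 5 (since 5·5 = 25 = 3·8 + 1), so t ≡ 5·3 = 15 ≡ 7 (mod 8).
    Then x = 13 + 45·7 = 328, valid modulo lcm(45, 8) = 360: x ≡ 328 (mod 360).
Verify: 328 mod 9 = 4, 328 mod 15 = 13, 328 mod 8 = 0.

x ≡ 328 (mod 360).


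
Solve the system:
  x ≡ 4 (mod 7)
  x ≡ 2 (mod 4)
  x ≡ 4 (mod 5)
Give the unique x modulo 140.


Moduli 7, 4, 5 are pairwise coprime; by CRT there is a unique solution modulo M = 7 · 4 · 5 = 140.
Solve pairwise, accumulating the modulus:
  Start with x ≡ 4 (mod 7).
  Combine with x ≡ 2 (mod 4): since gcd(7, 4) = 1, we get a unique residue mod 28.
    Write x = 4 + 7·t and substitute into x ≡ 2 (mod 4): 7·t ≡ 2 − 4 = -2 (mod 4).
    Reduce coefficients mod 4: 3·t ≡ 2 (mod 4).
    The inverse of 3 mod 4 is 3 (since 3·3 = 9 = 2·4 + 1), so t ≡ 3·2 = 6 ≡ 2 (mod 4).
    Then x = 4 + 7·2 = 18, valid modulo lcm(7, 4) = 28: x ≡ 18 (mod 28).
  Combine with x ≡ 4 (mod 5): since gcd(28, 5) = 1, we get a unique residue mod 140.
    Write x = 18 + 28·t and substitute into x ≡ 4 (mod 5): 28·t ≡ 4 − 18 = -14 (mod 5).
    Reduce coefficients mod 5: 3·t ≡ 1 (mod 5).
    The inverse of 3 mod 5 is 2 (since 3·2 = 6 = 1·5 + 1), so t ≡ 2·1 = 2 ≡ 2 (mod 5).
    Then x = 18 + 28·2 = 74, valid modulo lcm(28, 5) = 140: x ≡ 74 (mod 140).
Verify: 74 mod 7 = 4 ✓, 74 mod 4 = 2 ✓, 74 mod 5 = 4 ✓.

x ≡ 74 (mod 140).


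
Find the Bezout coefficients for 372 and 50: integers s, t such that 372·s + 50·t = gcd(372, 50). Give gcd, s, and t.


Euclidean algorithm on (372, 50) — divide until remainder is 0:
  372 = 7 · 50 + 22
  50 = 2 · 22 + 6
  22 = 3 · 6 + 4
  6 = 1 · 4 + 2
  4 = 2 · 2 + 0
gcd(372, 50) = 2.
Track Bezout coefficients alongside the remainders: start with r₀ = 372 = a·1 + b·0 (s = 1, t = 0) and r₁ = 50 = a·0 + b·1 (s = 0, t = 1); each new remainder r_{k+1} = r_{k-1} − q_k·r_k inherits s_{k+1} = s_{k-1} − q_k·s_k, t_{k+1} = t_{k-1} − q_k·t_k, so r_k = a·s_k + b·t_k at every step:
  q = 7: r = 22, s = 1 − 7·0 = 1, t = 0 − 7·1 = -7  (check: 372·1 + 50·(-7) = 22)
  q = 2: r = 6, s = 0 − 2·1 = -2, t = 1 − 2·(-7) = 15  (check: 372·(-2) + 50·15 = 6)
  q = 3: r = 4, s = 1 − 3·(-2) = 7, t = -7 − 3·15 = -52  (check: 372·7 + 50·(-52) = 4)
  q = 1: r = 2, s = -2 − 1·7 = -9, t = 15 − 1·(-52) = 67  (check: 372·(-9) + 50·67 = 2)
The row with r = 2 (the gcd) gives the Bezout coefficients s = -9, t = 67.
Result: 372 · (-9) + 50 · (67) = 2.

gcd(372, 50) = 2; s = -9, t = 67 (check: 372·(-9) + 50·67 = 2).


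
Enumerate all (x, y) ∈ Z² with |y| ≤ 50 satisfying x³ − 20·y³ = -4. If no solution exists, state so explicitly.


The equation is x³ - 20y³ = -4. For fixed y, x³ = 20·y³ − 4, so a solution requires the RHS to be a perfect cube.
Strategy: iterate y from -50 to 50, compute RHS = 20·y³ − 4, and check whether it is a (positive or negative) perfect cube.
Check small values of y:
  y = 0: RHS = -4 is not a perfect cube.
  y = 1: RHS = 16 is not a perfect cube.
  y = -1: RHS = -24 is not a perfect cube.
  y = 2: RHS = 156 is not a perfect cube.
  y = -2: RHS = -164 is not a perfect cube.
  y = 3: RHS = 536 is not a perfect cube.
  y = -3: RHS = -544 is not a perfect cube.
Continuing the search up to |y| = 50 finds no solutions either.
No (x, y) in the scanned range satisfies the equation.

No integer solutions with |y| ≤ 50.


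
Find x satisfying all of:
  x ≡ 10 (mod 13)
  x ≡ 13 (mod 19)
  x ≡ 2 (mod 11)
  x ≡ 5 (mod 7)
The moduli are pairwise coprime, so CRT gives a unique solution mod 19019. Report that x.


Product of moduli M = 13 · 19 · 11 · 7 = 19019.
Merge one congruence at a time:
  Start: x ≡ 10 (mod 13).
  Combine with x ≡ 13 (mod 19); new modulus lcm = 247.
    Write x = 10 + 13·t and substitute into x ≡ 13 (mod 19): 13·t ≡ 13 − 10 = 3 (mod 19).
    The inverse of 13 mod 19 is 3 (since 13·3 = 39 = 2·19 + 1), so t ≡ 3·3 = 9 ≡ 9 (mod 19).
    Then x = 10 + 13·9 = 127, valid modulo lcm(13, 19) = 247: x ≡ 127 (mod 247).
  Combine with x ≡ 2 (mod 11); new modulus lcm = 2717.
    Write x = 127 + 247·t and substitute into x ≡ 2 (mod 11): 247·t ≡ 2 − 127 = -125 (mod 11).
    Reduce coefficients mod 11: 5·t ≡ 7 (mod 11).
    The inverse of 5 mod 11 is 9 (since 5·9 = 45 = 4·11 + 1), so t ≡ 9·7 = 63 ≡ 8 (mod 11).
    Then x = 127 + 247·8 = 2103, valid modulo lcm(247, 11) = 2717: x ≡ 2103 (mod 2717).
  Combine with x ≡ 5 (mod 7); new modulus lcm = 19019.
    Write x = 2103 + 2717·t and substitute into x ≡ 5 (mod 7): 2717·t ≡ 5 − 2103 = -2098 (mod 7).
    Reduce coefficients mod 7: 1·t ≡ 2 (mod 7).
    So t ≡ 2 (mod 7).
    Then x = 2103 + 2717·2 = 7537, valid modulo lcm(2717, 7) = 19019: x ≡ 7537 (mod 19019).
Verify against each original: 7537 mod 13 = 10, 7537 mod 19 = 13, 7537 mod 11 = 2, 7537 mod 7 = 5.

x ≡ 7537 (mod 19019).


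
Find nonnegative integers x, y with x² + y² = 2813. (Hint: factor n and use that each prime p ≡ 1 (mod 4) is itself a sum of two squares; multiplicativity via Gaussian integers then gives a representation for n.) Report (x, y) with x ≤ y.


Step 1: Factor n = 2813 = 29 · 97.
Step 2: Check the mod-4 condition on each prime factor: 29 ≡ 1 (mod 4), exponent 1; 97 ≡ 1 (mod 4), exponent 1.
All primes ≡ 3 (mod 4) appear to even exponent (or don't appear), so by the two-squares theorem n IS expressible as a sum of two squares.
Step 3: Build a representation. Here n = 29 · 97 is a product of primes ≡ 1 (mod 4). Each prime p ≡ 1 (mod 4) is itself a sum of two squares; find a² by testing p − a² for a perfect square:
  29: 29 − 1² = 28, 29 − 2² = 25 = 5² ⇒ 29 = 2² + 5².
  97: 97 − 1² = 96, 97 − 2² = 93, 97 − 3² = 88, 97 − 4² = 81 = 9² ⇒ 97 = 4² + 9².
  Combine using the Brahmagupta–Fibonacci identity (a² + b²)(c² + d²) = (ac − bd)² + (ad + bc)² = (ac + bd)² + (ad − bc)²:
  29 · 97 = 2813: from (2² + 5²)(4² + 9²), take (2·4 − 5·9, 2·9 + 5·4) = (8 − 45, 18 + 20) = (-37, 38); dropping signs (only squares matter) gives (37, 38); check 37² + 38² = 1369 + 1444 = 2813 ✓.
Step 4: Order so x ≤ y and verify: 37² + 38² = 1369 + 1444 = 2813 = n. ✓

n = 2813 = 37² + 38² (one valid representation with x ≤ y).


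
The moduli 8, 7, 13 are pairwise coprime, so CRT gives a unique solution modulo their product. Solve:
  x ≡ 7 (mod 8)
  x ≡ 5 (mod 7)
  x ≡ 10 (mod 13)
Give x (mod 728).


Moduli 8, 7, 13 are pairwise coprime; by CRT there is a unique solution modulo M = 8 · 7 · 13 = 728.
Solve pairwise, accumulating the modulus:
  Start with x ≡ 7 (mod 8).
  Combine with x ≡ 5 (mod 7): since gcd(8, 7) = 1, we get a unique residue mod 56.
    Write x = 7 + 8·t and substitute into x ≡ 5 (mod 7): 8·t ≡ 5 − 7 = -2 (mod 7).
    Reduce coefficients mod 7: 1·t ≡ 5 (mod 7).
    So t ≡ 5 (mod 7).
    Then x = 7 + 8·5 = 47, valid modulo lcm(8, 7) = 56: x ≡ 47 (mod 56).
  Combine with x ≡ 10 (mod 13): since gcd(56, 13) = 1, we get a unique residue mod 728.
    Write x = 47 + 56·t and substitute into x ≡ 10 (mod 13): 56·t ≡ 10 − 47 = -37 (mod 13).
    Reduce coefficients mod 13: 4·t ≡ 2 (mod 13).
    The inverse of 4 mod 13 is 10 (since 4·10 = 40 = 3·13 + 1), so t ≡ 10·2 = 20 ≡ 7 (mod 13).
    Then x = 47 + 56·7 = 439, valid modulo lcm(56, 13) = 728: x ≡ 439 (mod 728).
Verify: 439 mod 8 = 7 ✓, 439 mod 7 = 5 ✓, 439 mod 13 = 10 ✓.

x ≡ 439 (mod 728).


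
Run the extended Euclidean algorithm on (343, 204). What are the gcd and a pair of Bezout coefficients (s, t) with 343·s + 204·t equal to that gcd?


Euclidean algorithm on (343, 204) — divide until remainder is 0:
  343 = 1 · 204 + 139
  204 = 1 · 139 + 65
  139 = 2 · 65 + 9
  65 = 7 · 9 + 2
  9 = 4 · 2 + 1
  2 = 2 · 1 + 0
gcd(343, 204) = 1.
Track Bezout coefficients alongside the remainders: start with r₀ = 343 = a·1 + b·0 (s = 1, t = 0) and r₁ = 204 = a·0 + b·1 (s = 0, t = 1); each new remainder r_{k+1} = r_{k-1} − q_k·r_k inherits s_{k+1} = s_{k-1} − q_k·s_k, t_{k+1} = t_{k-1} − q_k·t_k, so r_k = a·s_k + b·t_k at every step:
  q = 1: r = 139, s = 1 − 1·0 = 1, t = 0 − 1·1 = -1  (check: 343·1 + 204·(-1) = 139)
  q = 1: r = 65, s = 0 − 1·1 = -1, t = 1 − 1·(-1) = 2  (check: 343·(-1) + 204·2 = 65)
  q = 2: r = 9, s = 1 − 2·(-1) = 3, t = -1 − 2·2 = -5  (check: 343·3 + 204·(-5) = 9)
  q = 7: r = 2, s = -1 − 7·3 = -22, t = 2 − 7·(-5) = 37  (check: 343·(-22) + 204·37 = 2)
  q = 4: r = 1, s = 3 − 4·(-22) = 91, t = -5 − 4·37 = -153  (check: 343·91 + 204·(-153) = 1)
The row with r = 1 (the gcd) gives the Bezout coefficients s = 91, t = -153.
Result: 343 · (91) + 204 · (-153) = 1.

gcd(343, 204) = 1; s = 91, t = -153 (check: 343·91 + 204·(-153) = 1).


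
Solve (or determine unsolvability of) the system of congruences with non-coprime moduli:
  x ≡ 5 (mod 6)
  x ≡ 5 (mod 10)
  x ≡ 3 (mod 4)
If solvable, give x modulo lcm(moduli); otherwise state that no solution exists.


Moduli 6, 10, 4 are not pairwise coprime, so CRT works modulo lcm(m_i) when all pairwise compatibility conditions hold.
Pairwise compatibility: gcd(m_i, m_j) must divide a_i - a_j for every pair.
Merge one congruence at a time:
  Start: x ≡ 5 (mod 6).
  Combine with x ≡ 5 (mod 10): gcd(6, 10) = 2; 5 - 5 = 0, which IS divisible by 2, so compatible.
    Write x = 5 + 6·t and substitute into x ≡ 5 (mod 10): 6·t ≡ 5 − 5 = 0 (mod 10).
    Divide the congruence (and modulus) by g = 2: 3·t ≡ 0 (mod 5).
    The inverse of 3 mod 5 is 2 (since 3·2 = 6 = 1·5 + 1), so t ≡ 2·0 = 0 ≡ 0 (mod 5).
    Then x = 5 + 6·0 = 5, valid modulo lcm(6, 10) = 30: x ≡ 5 (mod 30).
  Combine with x ≡ 3 (mod 4): gcd(30, 4) = 2; 3 - 5 = -2, which IS divisible by 2, so compatible.
    Write x = 5 + 30·t and substitute into x ≡ 3 (mod 4): 30·t ≡ 3 − 5 = -2 (mod 4).
    Divide the congruence (and modulus) by g = 2: 15·t ≡ -1 (mod 2).
    Reduce coefficients mod 2: 1·t ≡ 1 (mod 2).
    So t ≡ 1 (mod 2).
    Then x = 5 + 30·1 = 35, valid modulo lcm(30, 4) = 60: x ≡ 35 (mod 60).
Verify: 35 mod 6 = 5, 35 mod 10 = 5, 35 mod 4 = 3.

x ≡ 35 (mod 60).
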